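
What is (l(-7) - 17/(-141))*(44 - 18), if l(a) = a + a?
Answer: -50882/141 ≈ -360.87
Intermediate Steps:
l(a) = 2*a
(l(-7) - 17/(-141))*(44 - 18) = (2*(-7) - 17/(-141))*(44 - 18) = (-14 - 17*(-1/141))*26 = (-14 + 17/141)*26 = -1957/141*26 = -50882/141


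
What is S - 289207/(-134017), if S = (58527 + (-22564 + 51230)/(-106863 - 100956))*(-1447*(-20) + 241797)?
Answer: 441314294551148427496/27851278923 ≈ 1.5845e+10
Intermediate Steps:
S = 3292972492228939/207819 (S = (58527 + 28666/(-207819))*(28940 + 241797) = (58527 + 28666*(-1/207819))*270737 = (58527 - 28666/207819)*270737 = (12162993947/207819)*270737 = 3292972492228939/207819 ≈ 1.5845e+10)
S - 289207/(-134017) = 3292972492228939/207819 - 289207/(-134017) = 3292972492228939/207819 - 289207*(-1)/134017 = 3292972492228939/207819 - 1*(-289207/134017) = 3292972492228939/207819 + 289207/134017 = 441314294551148427496/27851278923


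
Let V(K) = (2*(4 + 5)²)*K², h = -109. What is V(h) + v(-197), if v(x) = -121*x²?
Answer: -2771167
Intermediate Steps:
V(K) = 162*K² (V(K) = (2*9²)*K² = (2*81)*K² = 162*K²)
V(h) + v(-197) = 162*(-109)² - 121*(-197)² = 162*11881 - 121*38809 = 1924722 - 4695889 = -2771167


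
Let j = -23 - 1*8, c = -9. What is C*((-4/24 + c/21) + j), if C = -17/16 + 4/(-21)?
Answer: 558667/14112 ≈ 39.588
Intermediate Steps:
C = -421/336 (C = -17*1/16 + 4*(-1/21) = -17/16 - 4/21 = -421/336 ≈ -1.2530)
j = -31 (j = -23 - 8 = -31)
C*((-4/24 + c/21) + j) = -421*((-4/24 - 9/21) - 31)/336 = -421*((-4*1/24 - 9*1/21) - 31)/336 = -421*((-⅙ - 3/7) - 31)/336 = -421*(-25/42 - 31)/336 = -421/336*(-1327/42) = 558667/14112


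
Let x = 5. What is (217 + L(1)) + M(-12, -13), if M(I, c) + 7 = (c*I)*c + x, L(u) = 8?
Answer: -1805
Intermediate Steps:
M(I, c) = -2 + I*c**2 (M(I, c) = -7 + ((c*I)*c + 5) = -7 + ((I*c)*c + 5) = -7 + (I*c**2 + 5) = -7 + (5 + I*c**2) = -2 + I*c**2)
(217 + L(1)) + M(-12, -13) = (217 + 8) + (-2 - 12*(-13)**2) = 225 + (-2 - 12*169) = 225 + (-2 - 2028) = 225 - 2030 = -1805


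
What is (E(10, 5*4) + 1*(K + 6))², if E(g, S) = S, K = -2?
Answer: 576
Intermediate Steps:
(E(10, 5*4) + 1*(K + 6))² = (5*4 + 1*(-2 + 6))² = (20 + 1*4)² = (20 + 4)² = 24² = 576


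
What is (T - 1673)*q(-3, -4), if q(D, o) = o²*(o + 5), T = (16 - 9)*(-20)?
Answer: -29008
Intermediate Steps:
T = -140 (T = 7*(-20) = -140)
q(D, o) = o²*(5 + o)
(T - 1673)*q(-3, -4) = (-140 - 1673)*((-4)²*(5 - 4)) = -29008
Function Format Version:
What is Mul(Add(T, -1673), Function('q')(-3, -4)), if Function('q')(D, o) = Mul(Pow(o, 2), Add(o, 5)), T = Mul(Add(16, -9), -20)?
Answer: -29008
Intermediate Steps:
T = -140 (T = Mul(7, -20) = -140)
Function('q')(D, o) = Mul(Pow(o, 2), Add(5, o))
Mul(Add(T, -1673), Function('q')(-3, -4)) = Mul(Add(-140, -1673), Mul(Pow(-4, 2), Add(5, -4))) = Mul(-1813, Mul(16, 1)) = Mul(-1813, 16) = -29008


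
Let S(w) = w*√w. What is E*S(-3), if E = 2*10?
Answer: -60*I*√3 ≈ -103.92*I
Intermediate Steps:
E = 20
S(w) = w^(3/2)
E*S(-3) = 20*(-3)^(3/2) = 20*(-3*I*√3) = -60*I*√3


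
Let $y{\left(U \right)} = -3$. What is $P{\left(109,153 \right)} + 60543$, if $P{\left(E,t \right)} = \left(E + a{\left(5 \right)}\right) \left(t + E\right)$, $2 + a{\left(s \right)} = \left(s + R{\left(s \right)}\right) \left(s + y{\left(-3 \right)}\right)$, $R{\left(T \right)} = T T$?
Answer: $104297$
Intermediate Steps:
$R{\left(T \right)} = T^{2}$
$a{\left(s \right)} = -2 + \left(-3 + s\right) \left(s + s^{2}\right)$ ($a{\left(s \right)} = -2 + \left(s + s^{2}\right) \left(s - 3\right) = -2 + \left(s + s^{2}\right) \left(-3 + s\right) = -2 + \left(-3 + s\right) \left(s + s^{2}\right)$)
$P{\left(E,t \right)} = \left(58 + E\right) \left(E + t\right)$ ($P{\left(E,t \right)} = \left(E - \left(17 - 125 + 50\right)\right) \left(t + E\right) = \left(E - -58\right) \left(E + t\right) = \left(E + 58\right) \left(E + t\right) = \left(58 + E\right) \left(E + t\right)$)
$P{\left(109,153 \right)} + 60543 = \left(109^{2} + 58 \cdot 109 + 58 \cdot 153 + 109 \cdot 153\right) + 60543 = \left(11881 + 6322 + 8874 + 16677\right) + 60543 = 43754 + 60543 = 104297$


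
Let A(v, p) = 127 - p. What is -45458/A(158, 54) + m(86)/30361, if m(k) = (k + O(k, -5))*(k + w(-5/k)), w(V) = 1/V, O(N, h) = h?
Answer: -6898717618/11081765 ≈ -622.53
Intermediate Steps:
w(V) = 1/V
m(k) = 4*k*(-5 + k)/5 (m(k) = (k - 5)*(k + 1/(-5/k)) = (-5 + k)*(k - k/5) = (-5 + k)*(4*k/5) = 4*k*(-5 + k)/5)
-45458/A(158, 54) + m(86)/30361 = -45458/(127 - 1*54) + ((⅘)*86*(-5 + 86))/30361 = -45458/(127 - 54) + ((⅘)*86*81)*(1/30361) = -45458/73 + (27864/5)*(1/30361) = -45458*1/73 + 27864/151805 = -45458/73 + 27864/151805 = -6898717618/11081765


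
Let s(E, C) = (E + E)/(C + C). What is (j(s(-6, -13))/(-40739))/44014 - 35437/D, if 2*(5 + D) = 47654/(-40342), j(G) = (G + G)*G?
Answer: 16662069197906333482/2628647548915713 ≈ 6338.6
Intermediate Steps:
s(E, C) = E/C (s(E, C) = (2*E)/((2*C)) = (2*E)*(1/(2*C)) = E/C)
j(G) = 2*G**2 (j(G) = (2*G)*G = 2*G**2)
D = -225537/40342 (D = -5 + (47654/(-40342))/2 = -5 + (47654*(-1/40342))/2 = -5 + (1/2)*(-23827/20171) = -5 - 23827/40342 = -225537/40342 ≈ -5.5906)
(j(s(-6, -13))/(-40739))/44014 - 35437/D = ((2*(-6/(-13))**2)/(-40739))/44014 - 35437/(-225537/40342) = ((2*(-6*(-1/13))**2)*(-1/40739))*(1/44014) - 35437*(-40342/225537) = ((2*(6/13)**2)*(-1/40739))*(1/44014) + 1429599454/225537 = ((2*(36/169))*(-1/40739))*(1/44014) + 1429599454/225537 = ((72/169)*(-1/40739))*(1/44014) + 1429599454/225537 = -72/6884891*1/44014 + 1429599454/225537 = -36/151515796237 + 1429599454/225537 = 16662069197906333482/2628647548915713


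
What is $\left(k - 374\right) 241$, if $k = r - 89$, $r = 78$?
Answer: $-92785$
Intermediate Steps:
$k = -11$ ($k = 78 - 89 = -11$)
$\left(k - 374\right) 241 = \left(-11 - 374\right) 241 = \left(-385\right) 241 = -92785$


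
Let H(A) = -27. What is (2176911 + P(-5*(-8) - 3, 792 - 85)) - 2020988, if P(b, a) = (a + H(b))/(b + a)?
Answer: 14500924/93 ≈ 1.5592e+5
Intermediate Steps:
P(b, a) = (-27 + a)/(a + b) (P(b, a) = (a - 27)/(b + a) = (-27 + a)/(a + b))
(2176911 + P(-5*(-8) - 3, 792 - 85)) - 2020988 = (2176911 + (-27 + (792 - 85))/((792 - 85) + (-5*(-8) - 3))) - 2020988 = (2176911 + (-27 + 707)/(707 + (40 - 3))) - 2020988 = (2176911 + 680/(707 + 37)) - 2020988 = (2176911 + 680/744) - 2020988 = (2176911 + (1/744)*680) - 2020988 = (2176911 + 85/93) - 2020988 = 202452808/93 - 2020988 = 14500924/93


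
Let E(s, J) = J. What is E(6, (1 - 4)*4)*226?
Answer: -2712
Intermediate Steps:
E(6, (1 - 4)*4)*226 = ((1 - 4)*4)*226 = -3*4*226 = -12*226 = -2712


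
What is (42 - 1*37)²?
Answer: 25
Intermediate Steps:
(42 - 1*37)² = (42 - 37)² = 5² = 25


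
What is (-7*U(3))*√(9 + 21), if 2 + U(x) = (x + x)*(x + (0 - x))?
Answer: 14*√30 ≈ 76.681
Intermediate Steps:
U(x) = -2 (U(x) = -2 + (x + x)*(x + (0 - x)) = -2 + (2*x)*(x - x) = -2 + (2*x)*0 = -2 + 0 = -2)
(-7*U(3))*√(9 + 21) = (-7*(-2))*√(9 + 21) = 14*√30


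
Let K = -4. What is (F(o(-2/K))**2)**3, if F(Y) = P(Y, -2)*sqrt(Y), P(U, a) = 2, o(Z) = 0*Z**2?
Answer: 0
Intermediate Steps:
o(Z) = 0
F(Y) = 2*sqrt(Y)
(F(o(-2/K))**2)**3 = ((2*sqrt(0))**2)**3 = ((2*0)**2)**3 = (0**2)**3 = 0**3 = 0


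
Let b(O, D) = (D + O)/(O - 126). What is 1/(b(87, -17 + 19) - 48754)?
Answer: -39/1901495 ≈ -2.0510e-5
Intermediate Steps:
b(O, D) = (D + O)/(-126 + O)
1/(b(87, -17 + 19) - 48754) = 1/(((-17 + 19) + 87)/(-126 + 87) - 48754) = 1/((2 + 87)/(-39) - 48754) = 1/(-1/39*89 - 48754) = 1/(-89/39 - 48754) = 1/(-1901495/39) = -39/1901495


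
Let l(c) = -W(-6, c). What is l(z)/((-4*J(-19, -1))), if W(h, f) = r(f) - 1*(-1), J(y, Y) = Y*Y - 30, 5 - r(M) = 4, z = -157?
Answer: -1/58 ≈ -0.017241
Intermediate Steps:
r(M) = 1 (r(M) = 5 - 1*4 = 5 - 4 = 1)
J(y, Y) = -30 + Y**2 (J(y, Y) = Y**2 - 30 = -30 + Y**2)
W(h, f) = 2 (W(h, f) = 1 - 1*(-1) = 1 + 1 = 2)
l(c) = -2 (l(c) = -1*2 = -2)
l(z)/((-4*J(-19, -1))) = -2*(-1/(4*(-30 + (-1)**2))) = -2*(-1/(4*(-30 + 1))) = -2/((-4*(-29))) = -2/116 = -2*1/116 = -1/58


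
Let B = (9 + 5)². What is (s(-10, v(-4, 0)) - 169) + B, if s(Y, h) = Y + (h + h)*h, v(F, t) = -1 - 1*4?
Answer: 67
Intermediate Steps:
B = 196 (B = 14² = 196)
v(F, t) = -5 (v(F, t) = -1 - 4 = -5)
s(Y, h) = Y + 2*h² (s(Y, h) = Y + (2*h)*h = Y + 2*h²)
(s(-10, v(-4, 0)) - 169) + B = ((-10 + 2*(-5)²) - 169) + 196 = ((-10 + 2*25) - 169) + 196 = ((-10 + 50) - 169) + 196 = (40 - 169) + 196 = -129 + 196 = 67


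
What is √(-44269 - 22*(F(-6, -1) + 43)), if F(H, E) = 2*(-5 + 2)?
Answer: I*√45083 ≈ 212.33*I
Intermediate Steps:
F(H, E) = -6 (F(H, E) = 2*(-3) = -6)
√(-44269 - 22*(F(-6, -1) + 43)) = √(-44269 - 22*(-6 + 43)) = √(-44269 - 22*37) = √(-44269 - 814) = √(-45083) = I*√45083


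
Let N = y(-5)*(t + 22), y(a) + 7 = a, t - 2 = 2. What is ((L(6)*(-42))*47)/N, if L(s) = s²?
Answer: 2961/13 ≈ 227.77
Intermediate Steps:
t = 4 (t = 2 + 2 = 4)
y(a) = -7 + a
N = -312 (N = (-7 - 5)*(4 + 22) = -12*26 = -312)
((L(6)*(-42))*47)/N = ((6²*(-42))*47)/(-312) = ((36*(-42))*47)*(-1/312) = -1512*47*(-1/312) = -71064*(-1/312) = 2961/13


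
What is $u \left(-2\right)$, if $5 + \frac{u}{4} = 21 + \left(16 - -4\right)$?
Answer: $-288$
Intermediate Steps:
$u = 144$ ($u = -20 + 4 \left(21 + \left(16 - -4\right)\right) = -20 + 4 \left(21 + \left(16 + 4\right)\right) = -20 + 4 \left(21 + 20\right) = -20 + 4 \cdot 41 = -20 + 164 = 144$)
$u \left(-2\right) = 144 \left(-2\right) = -288$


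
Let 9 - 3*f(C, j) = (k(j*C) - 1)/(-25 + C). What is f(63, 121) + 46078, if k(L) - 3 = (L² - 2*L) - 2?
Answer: -17613883/38 ≈ -4.6352e+5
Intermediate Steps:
k(L) = 1 + L² - 2*L (k(L) = 3 + ((L² - 2*L) - 2) = 3 + (-2 + L² - 2*L) = 1 + L² - 2*L)
f(C, j) = 3 - (C²*j² - 2*C*j)/(3*(-25 + C)) (f(C, j) = 3 - ((1 + (j*C)² - 2*j*C) - 1)/(3*(-25 + C)) = 3 - ((1 + (C*j)² - 2*C*j) - 1)/(3*(-25 + C)) = 3 - ((1 + C²*j² - 2*C*j) - 1)/(3*(-25 + C)) = 3 - (C²*j² - 2*C*j)/(3*(-25 + C)))
f(63, 121) + 46078 = (-225 + 9*63 - 1*63²*121² + 2*63*121)/(3*(-25 + 63)) + 46078 = (⅓)*(-225 + 567 - 1*3969*14641 + 15246)/38 + 46078 = (⅓)*(1/38)*(-225 + 567 - 58110129 + 15246) + 46078 = (⅓)*(1/38)*(-58094541) + 46078 = -19364847/38 + 46078 = -17613883/38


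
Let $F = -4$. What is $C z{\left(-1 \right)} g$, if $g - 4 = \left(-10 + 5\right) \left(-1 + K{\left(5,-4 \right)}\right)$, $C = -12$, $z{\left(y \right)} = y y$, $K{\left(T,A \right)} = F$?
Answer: $-348$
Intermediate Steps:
$K{\left(T,A \right)} = -4$
$z{\left(y \right)} = y^{2}$
$g = 29$ ($g = 4 + \left(-10 + 5\right) \left(-1 - 4\right) = 4 - -25 = 4 + 25 = 29$)
$C z{\left(-1 \right)} g = - 12 \left(-1\right)^{2} \cdot 29 = \left(-12\right) 1 \cdot 29 = \left(-12\right) 29 = -348$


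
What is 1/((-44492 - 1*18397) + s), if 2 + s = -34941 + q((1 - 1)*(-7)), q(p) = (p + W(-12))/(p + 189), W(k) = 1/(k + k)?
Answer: -4536/443765953 ≈ -1.0222e-5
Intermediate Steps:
W(k) = 1/(2*k)
q(p) = (-1/24 + p)/(189 + p) (q(p) = (p + (½)/(-12))/(p + 189) = (p + (½)*(-1/12))/(189 + p) = (p - 1/24)/(189 + p) = (-1/24 + p)/(189 + p))
s = -158501449/4536 (s = -2 + (-34941 + (-1/24 + (1 - 1)*(-7))/(189 + (1 - 1)*(-7))) = -2 + (-34941 + (-1/24 + 0*(-7))/(189 + 0*(-7))) = -2 + (-34941 + (-1/24 + 0)/(189 + 0)) = -2 + (-34941 - 1/24/189) = -2 + (-34941 + (1/189)*(-1/24)) = -2 + (-34941 - 1/4536) = -2 - 158492377/4536 = -158501449/4536 ≈ -34943.)
1/((-44492 - 1*18397) + s) = 1/((-44492 - 1*18397) - 158501449/4536) = 1/((-44492 - 18397) - 158501449/4536) = 1/(-62889 - 158501449/4536) = 1/(-443765953/4536) = -4536/443765953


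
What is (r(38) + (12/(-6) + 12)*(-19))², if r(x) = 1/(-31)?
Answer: 34703881/961 ≈ 36112.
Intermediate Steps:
r(x) = -1/31
(r(38) + (12/(-6) + 12)*(-19))² = (-1/31 + (12/(-6) + 12)*(-19))² = (-1/31 + (12*(-⅙) + 12)*(-19))² = (-1/31 + (-2 + 12)*(-19))² = (-1/31 + 10*(-19))² = (-1/31 - 190)² = (-5891/31)² = 34703881/961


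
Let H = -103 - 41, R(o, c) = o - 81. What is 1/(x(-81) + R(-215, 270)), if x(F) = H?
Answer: -1/440 ≈ -0.0022727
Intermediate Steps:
R(o, c) = -81 + o
H = -144
x(F) = -144
1/(x(-81) + R(-215, 270)) = 1/(-144 + (-81 - 215)) = 1/(-144 - 296) = 1/(-440) = -1/440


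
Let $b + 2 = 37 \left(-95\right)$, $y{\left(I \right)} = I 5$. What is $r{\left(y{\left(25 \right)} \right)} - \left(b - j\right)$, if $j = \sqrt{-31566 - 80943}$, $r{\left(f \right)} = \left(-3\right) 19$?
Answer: $3460 + 9 i \sqrt{1389} \approx 3460.0 + 335.42 i$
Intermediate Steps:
$y{\left(I \right)} = 5 I$
$r{\left(f \right)} = -57$
$b = -3517$ ($b = -2 + 37 \left(-95\right) = -2 - 3515 = -3517$)
$j = 9 i \sqrt{1389}$ ($j = \sqrt{-112509} = 9 i \sqrt{1389} \approx 335.42 i$)
$r{\left(y{\left(25 \right)} \right)} - \left(b - j\right) = -57 + \left(9 i \sqrt{1389} - -3517\right) = -57 + \left(9 i \sqrt{1389} + 3517\right) = -57 + \left(3517 + 9 i \sqrt{1389}\right) = 3460 + 9 i \sqrt{1389}$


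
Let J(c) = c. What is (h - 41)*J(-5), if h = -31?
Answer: 360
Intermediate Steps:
(h - 41)*J(-5) = (-31 - 41)*(-5) = -72*(-5) = 360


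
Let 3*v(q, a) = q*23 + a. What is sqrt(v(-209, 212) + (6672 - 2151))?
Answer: 2*sqrt(6726)/3 ≈ 54.675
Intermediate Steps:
v(q, a) = a/3 + 23*q/3 (v(q, a) = (q*23 + a)/3 = (23*q + a)/3 = (a + 23*q)/3 = a/3 + 23*q/3)
sqrt(v(-209, 212) + (6672 - 2151)) = sqrt(((1/3)*212 + (23/3)*(-209)) + (6672 - 2151)) = sqrt((212/3 - 4807/3) + 4521) = sqrt(-4595/3 + 4521) = sqrt(8968/3) = 2*sqrt(6726)/3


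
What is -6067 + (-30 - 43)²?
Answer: -738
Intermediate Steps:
-6067 + (-30 - 43)² = -6067 + (-73)² = -6067 + 5329 = -738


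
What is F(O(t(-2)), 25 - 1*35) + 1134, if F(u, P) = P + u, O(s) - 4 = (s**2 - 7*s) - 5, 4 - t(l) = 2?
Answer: 1113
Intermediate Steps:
t(l) = 2 (t(l) = 4 - 1*2 = 4 - 2 = 2)
O(s) = -1 + s**2 - 7*s (O(s) = 4 + ((s**2 - 7*s) - 5) = 4 + (-5 + s**2 - 7*s) = -1 + s**2 - 7*s)
F(O(t(-2)), 25 - 1*35) + 1134 = ((25 - 1*35) + (-1 + 2**2 - 7*2)) + 1134 = ((25 - 35) + (-1 + 4 - 14)) + 1134 = (-10 - 11) + 1134 = -21 + 1134 = 1113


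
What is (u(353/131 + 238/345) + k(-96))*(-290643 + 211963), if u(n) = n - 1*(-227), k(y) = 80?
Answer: -220741901408/9039 ≈ -2.4421e+7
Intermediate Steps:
u(n) = 227 + n (u(n) = n + 227 = 227 + n)
(u(353/131 + 238/345) + k(-96))*(-290643 + 211963) = ((227 + (353/131 + 238/345)) + 80)*(-290643 + 211963) = ((227 + (353*(1/131) + 238*(1/345))) + 80)*(-78680) = ((227 + (353/131 + 238/345)) + 80)*(-78680) = ((227 + 152963/45195) + 80)*(-78680) = (10412228/45195 + 80)*(-78680) = (14027828/45195)*(-78680) = -220741901408/9039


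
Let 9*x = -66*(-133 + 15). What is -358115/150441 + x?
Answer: 43274499/50147 ≈ 862.95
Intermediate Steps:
x = 2596/3 (x = (-66*(-133 + 15))/9 = (-66*(-118))/9 = (⅑)*7788 = 2596/3 ≈ 865.33)
-358115/150441 + x = -358115/150441 + 2596/3 = 43274499/50147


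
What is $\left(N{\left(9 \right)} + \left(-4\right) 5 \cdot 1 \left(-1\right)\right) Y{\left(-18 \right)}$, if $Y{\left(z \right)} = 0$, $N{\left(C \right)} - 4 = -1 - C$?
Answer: $0$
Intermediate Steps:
$N{\left(C \right)} = 3 - C$ ($N{\left(C \right)} = 4 - \left(1 + C\right) = 3 - C$)
$\left(N{\left(9 \right)} + \left(-4\right) 5 \cdot 1 \left(-1\right)\right) Y{\left(-18 \right)} = \left(\left(3 - 9\right) + \left(-4\right) 5 \cdot 1 \left(-1\right)\right) 0 = \left(\left(3 - 9\right) + \left(-20\right) 1 \left(-1\right)\right) 0 = \left(-6 - -20\right) 0 = \left(-6 + 20\right) 0 = 14 \cdot 0 = 0$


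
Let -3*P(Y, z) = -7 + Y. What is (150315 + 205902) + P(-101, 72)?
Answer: 356253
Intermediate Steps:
P(Y, z) = 7/3 - Y/3 (P(Y, z) = -(-7 + Y)/3 = 7/3 - Y/3)
(150315 + 205902) + P(-101, 72) = (150315 + 205902) + (7/3 - ⅓*(-101)) = 356217 + (7/3 + 101/3) = 356217 + 36 = 356253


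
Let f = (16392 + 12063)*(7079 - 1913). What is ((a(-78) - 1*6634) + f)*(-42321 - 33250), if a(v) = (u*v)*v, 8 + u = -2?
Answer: -11103726832976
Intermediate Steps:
u = -10 (u = -8 - 2 = -10)
a(v) = -10*v² (a(v) = (-10*v)*v = -10*v²)
f = 146998530 (f = 28455*5166 = 146998530)
((a(-78) - 1*6634) + f)*(-42321 - 33250) = ((-10*(-78)² - 1*6634) + 146998530)*(-42321 - 33250) = ((-10*6084 - 6634) + 146998530)*(-75571) = ((-60840 - 6634) + 146998530)*(-75571) = (-67474 + 146998530)*(-75571) = 146931056*(-75571) = -11103726832976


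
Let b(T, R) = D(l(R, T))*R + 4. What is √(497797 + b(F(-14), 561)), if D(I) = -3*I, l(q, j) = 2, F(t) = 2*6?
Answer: √494435 ≈ 703.16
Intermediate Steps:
F(t) = 12
b(T, R) = 4 - 6*R (b(T, R) = (-3*2)*R + 4 = -6*R + 4 = 4 - 6*R)
√(497797 + b(F(-14), 561)) = √(497797 + (4 - 6*561)) = √(497797 + (4 - 3366)) = √(497797 - 3362) = √494435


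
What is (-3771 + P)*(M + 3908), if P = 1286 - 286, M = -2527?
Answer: -3826751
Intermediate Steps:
P = 1000
(-3771 + P)*(M + 3908) = (-3771 + 1000)*(-2527 + 3908) = -2771*1381 = -3826751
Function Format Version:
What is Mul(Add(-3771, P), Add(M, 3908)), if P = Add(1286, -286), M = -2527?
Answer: -3826751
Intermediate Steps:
P = 1000
Mul(Add(-3771, P), Add(M, 3908)) = Mul(Add(-3771, 1000), Add(-2527, 3908)) = Mul(-2771, 1381) = -3826751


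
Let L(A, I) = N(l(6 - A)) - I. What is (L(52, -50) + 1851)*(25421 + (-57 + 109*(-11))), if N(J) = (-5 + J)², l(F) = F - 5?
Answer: 121719105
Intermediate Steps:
l(F) = -5 + F
L(A, I) = (-4 - A)² - I (L(A, I) = (-5 + (-5 + (6 - A)))² - I = (-5 + (1 - A))² - I = (-4 - A)² - I)
(L(52, -50) + 1851)*(25421 + (-57 + 109*(-11))) = (((4 + 52)² - 1*(-50)) + 1851)*(25421 + (-57 + 109*(-11))) = ((56² + 50) + 1851)*(25421 + (-57 - 1199)) = ((3136 + 50) + 1851)*(25421 - 1256) = (3186 + 1851)*24165 = 5037*24165 = 121719105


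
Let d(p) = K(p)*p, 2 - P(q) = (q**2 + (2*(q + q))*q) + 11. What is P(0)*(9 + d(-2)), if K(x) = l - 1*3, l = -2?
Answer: -171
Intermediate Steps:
K(x) = -5 (K(x) = -2 - 1*3 = -2 - 3 = -5)
P(q) = -9 - 5*q**2 (P(q) = 2 - ((q**2 + (2*(q + q))*q) + 11) = 2 - ((q**2 + (2*(2*q))*q) + 11) = 2 - ((q**2 + (4*q)*q) + 11) = 2 - ((q**2 + 4*q**2) + 11) = 2 - (5*q**2 + 11) = 2 - (11 + 5*q**2) = 2 + (-11 - 5*q**2) = -9 - 5*q**2)
d(p) = -5*p
P(0)*(9 + d(-2)) = (-9 - 5*0**2)*(9 - 5*(-2)) = (-9 - 5*0)*(9 + 10) = (-9 + 0)*19 = -9*19 = -171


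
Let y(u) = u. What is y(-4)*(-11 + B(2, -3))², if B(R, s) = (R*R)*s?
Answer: -2116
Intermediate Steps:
B(R, s) = s*R² (B(R, s) = R²*s = s*R²)
y(-4)*(-11 + B(2, -3))² = -4*(-11 - 3*2²)² = -4*(-11 - 3*4)² = -4*(-11 - 12)² = -4*(-23)² = -4*529 = -2116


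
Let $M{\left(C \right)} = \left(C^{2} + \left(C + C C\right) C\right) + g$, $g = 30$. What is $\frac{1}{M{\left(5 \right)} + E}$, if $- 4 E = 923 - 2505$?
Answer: $\frac{2}{1201} \approx 0.0016653$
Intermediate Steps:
$M{\left(C \right)} = 30 + C^{2} + C \left(C + C^{2}\right)$ ($M{\left(C \right)} = \left(C^{2} + \left(C + C C\right) C\right) + 30 = \left(C^{2} + \left(C + C^{2}\right) C\right) + 30 = \left(C^{2} + C \left(C + C^{2}\right)\right) + 30 = 30 + C^{2} + C \left(C + C^{2}\right)$)
$E = \frac{791}{2}$ ($E = - \frac{923 - 2505}{4} = \left(- \frac{1}{4}\right) \left(-1582\right) = \frac{791}{2} \approx 395.5$)
$\frac{1}{M{\left(5 \right)} + E} = \frac{1}{\left(30 + 5^{3} + 2 \cdot 5^{2}\right) + \frac{791}{2}} = \frac{1}{\left(30 + 125 + 2 \cdot 25\right) + \frac{791}{2}} = \frac{1}{\left(30 + 125 + 50\right) + \frac{791}{2}} = \frac{1}{205 + \frac{791}{2}} = \frac{1}{\frac{1201}{2}} = \frac{2}{1201}$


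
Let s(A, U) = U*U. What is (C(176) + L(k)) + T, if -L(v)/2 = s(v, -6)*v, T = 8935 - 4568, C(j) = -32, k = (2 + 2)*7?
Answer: 2319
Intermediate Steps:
s(A, U) = U**2
k = 28 (k = 4*7 = 28)
T = 4367
L(v) = -72*v (L(v) = -2*(-6)**2*v = -72*v)
(C(176) + L(k)) + T = (-32 - 72*28) + 4367 = (-32 - 2016) + 4367 = -2048 + 4367 = 2319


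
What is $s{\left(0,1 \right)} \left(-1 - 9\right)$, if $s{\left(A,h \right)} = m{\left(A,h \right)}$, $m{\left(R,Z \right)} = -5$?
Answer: $50$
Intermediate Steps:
$s{\left(A,h \right)} = -5$
$s{\left(0,1 \right)} \left(-1 - 9\right) = - 5 \left(-1 - 9\right) = \left(-5\right) \left(-10\right) = 50$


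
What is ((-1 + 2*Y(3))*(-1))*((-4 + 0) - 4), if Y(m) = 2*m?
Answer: 88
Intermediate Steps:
((-1 + 2*Y(3))*(-1))*((-4 + 0) - 4) = ((-1 + 2*(2*3))*(-1))*((-4 + 0) - 4) = ((-1 + 2*6)*(-1))*(-4 - 4) = ((-1 + 12)*(-1))*(-8) = (11*(-1))*(-8) = -11*(-8) = 88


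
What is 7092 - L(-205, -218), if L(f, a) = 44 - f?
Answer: 6843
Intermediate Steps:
7092 - L(-205, -218) = 7092 - (44 - 1*(-205)) = 7092 - (44 + 205) = 7092 - 1*249 = 7092 - 249 = 6843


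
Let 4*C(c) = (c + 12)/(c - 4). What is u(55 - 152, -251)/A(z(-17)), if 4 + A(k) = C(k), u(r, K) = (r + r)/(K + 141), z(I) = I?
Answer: -8148/18205 ≈ -0.44757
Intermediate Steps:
C(c) = (12 + c)/(4*(-4 + c)) (C(c) = ((c + 12)/(c - 4))/4 = ((12 + c)/(-4 + c))/4 = (12 + c)/(4*(-4 + c)))
u(r, K) = 2*r/(141 + K) (u(r, K) = (2*r)/(141 + K) = 2*r/(141 + K))
A(k) = -4 + (12 + k)/(4*(-4 + k))
u(55 - 152, -251)/A(z(-17)) = (2*(55 - 152)/(141 - 251))/(((76 - 15*(-17))/(4*(-4 - 17)))) = (2*(-97)/(-110))/(((¼)*(76 + 255)/(-21))) = (2*(-97)*(-1/110))/(((¼)*(-1/21)*331)) = 97/(55*(-331/84)) = (97/55)*(-84/331) = -8148/18205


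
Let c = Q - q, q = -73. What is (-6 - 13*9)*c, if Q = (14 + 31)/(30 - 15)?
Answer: -9348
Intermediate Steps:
Q = 3 (Q = 45/15 = 45*(1/15) = 3)
c = 76 (c = 3 - 1*(-73) = 3 + 73 = 76)
(-6 - 13*9)*c = (-6 - 13*9)*76 = (-6 - 117)*76 = -123*76 = -9348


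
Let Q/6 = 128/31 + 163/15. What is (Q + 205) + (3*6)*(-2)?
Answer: 40141/155 ≈ 258.97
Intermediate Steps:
Q = 13946/155 (Q = 6*(128/31 + 163/15) = 6*(6973/465) = 13946/155 ≈ 89.974)
(Q + 205) + (3*6)*(-2) = (13946/155 + 205) + (3*6)*(-2) = 45721/155 + 18*(-2) = 45721/155 - 36 = 40141/155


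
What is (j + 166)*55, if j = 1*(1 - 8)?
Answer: 8745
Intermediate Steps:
j = -7 (j = 1*(-7) = -7)
(j + 166)*55 = (-7 + 166)*55 = 159*55 = 8745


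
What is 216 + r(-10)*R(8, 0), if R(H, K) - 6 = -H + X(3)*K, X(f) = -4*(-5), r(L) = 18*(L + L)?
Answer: 936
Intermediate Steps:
r(L) = 36*L (r(L) = 18*(2*L) = 36*L)
X(f) = 20
R(H, K) = 6 - H + 20*K (R(H, K) = 6 + (-H + 20*K) = 6 - H + 20*K)
216 + r(-10)*R(8, 0) = 216 + (36*(-10))*(6 - 1*8 + 20*0) = 216 - 360*(6 - 8 + 0) = 216 - 360*(-2) = 216 + 720 = 936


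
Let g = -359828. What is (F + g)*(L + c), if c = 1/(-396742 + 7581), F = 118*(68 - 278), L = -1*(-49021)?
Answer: -7337190423239040/389161 ≈ -1.8854e+10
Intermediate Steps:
L = 49021
F = -24780 (F = 118*(-210) = -24780)
c = -1/389161 (c = 1/(-389161) = -1/389161 ≈ -2.5696e-6)
(F + g)*(L + c) = (-24780 - 359828)*(49021 - 1/389161) = -384608*19077061380/389161 = -7337190423239040/389161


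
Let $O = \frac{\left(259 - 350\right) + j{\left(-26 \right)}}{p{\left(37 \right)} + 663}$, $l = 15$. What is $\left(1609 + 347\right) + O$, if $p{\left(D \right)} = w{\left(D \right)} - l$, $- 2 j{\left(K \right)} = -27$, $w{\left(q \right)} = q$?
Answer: $\frac{535913}{274} \approx 1955.9$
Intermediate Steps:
$j{\left(K \right)} = \frac{27}{2}$ ($j{\left(K \right)} = \left(- \frac{1}{2}\right) \left(-27\right) = \frac{27}{2}$)
$p{\left(D \right)} = -15 + D$ ($p{\left(D \right)} = D - 15 = -15 + D$)
$O = - \frac{31}{274}$ ($O = \frac{\left(259 - 350\right) + \frac{27}{2}}{\left(-15 + 37\right) + 663} = \frac{-91 + \frac{27}{2}}{22 + 663} = - \frac{155}{2 \cdot 685} = \left(- \frac{155}{2}\right) \frac{1}{685} = - \frac{31}{274} \approx -0.11314$)
$\left(1609 + 347\right) + O = \left(1609 + 347\right) - \frac{31}{274} = 1956 - \frac{31}{274} = \frac{535913}{274}$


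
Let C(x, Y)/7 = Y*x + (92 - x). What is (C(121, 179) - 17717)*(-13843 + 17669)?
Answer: 511509418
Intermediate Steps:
C(x, Y) = 644 - 7*x + 7*Y*x (C(x, Y) = 7*(Y*x + (92 - x)) = 7*(92 - x + Y*x) = 644 - 7*x + 7*Y*x)
(C(121, 179) - 17717)*(-13843 + 17669) = ((644 - 7*121 + 7*179*121) - 17717)*(-13843 + 17669) = ((644 - 847 + 151613) - 17717)*3826 = (151410 - 17717)*3826 = 133693*3826 = 511509418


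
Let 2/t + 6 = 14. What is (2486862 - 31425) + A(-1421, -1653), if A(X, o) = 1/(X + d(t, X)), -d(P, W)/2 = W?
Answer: 3489175978/1421 ≈ 2.4554e+6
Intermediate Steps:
t = ¼ (t = 2/(-6 + 14) = 2/8 = 2*(⅛) = ¼ ≈ 0.25000)
d(P, W) = -2*W
A(X, o) = -1/X (A(X, o) = 1/(X - 2*X) = 1/(-X) = -1/X)
(2486862 - 31425) + A(-1421, -1653) = (2486862 - 31425) - 1/(-1421) = 2455437 - 1*(-1/1421) = 2455437 + 1/1421 = 3489175978/1421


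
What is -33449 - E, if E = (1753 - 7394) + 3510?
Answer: -31318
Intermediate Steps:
E = -2131 (E = -5641 + 3510 = -2131)
-33449 - E = -33449 - 1*(-2131) = -33449 + 2131 = -31318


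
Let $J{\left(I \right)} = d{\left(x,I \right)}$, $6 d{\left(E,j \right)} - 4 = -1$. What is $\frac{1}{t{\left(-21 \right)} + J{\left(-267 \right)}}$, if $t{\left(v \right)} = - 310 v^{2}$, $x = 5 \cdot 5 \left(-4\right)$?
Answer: $- \frac{2}{273419} \approx -7.3148 \cdot 10^{-6}$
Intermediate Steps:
$x = -100$ ($x = 25 \left(-4\right) = -100$)
$d{\left(E,j \right)} = \frac{1}{2}$ ($d{\left(E,j \right)} = \frac{2}{3} + \frac{1}{6} \left(-1\right) = \frac{2}{3} - \frac{1}{6} = \frac{1}{2}$)
$J{\left(I \right)} = \frac{1}{2}$
$\frac{1}{t{\left(-21 \right)} + J{\left(-267 \right)}} = \frac{1}{- 310 \left(-21\right)^{2} + \frac{1}{2}} = \frac{1}{\left(-310\right) 441 + \frac{1}{2}} = \frac{1}{-136710 + \frac{1}{2}} = \frac{1}{- \frac{273419}{2}} = - \frac{2}{273419}$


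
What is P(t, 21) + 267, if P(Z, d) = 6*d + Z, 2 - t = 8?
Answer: 387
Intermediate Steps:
t = -6 (t = 2 - 1*8 = 2 - 8 = -6)
P(Z, d) = Z + 6*d
P(t, 21) + 267 = (-6 + 6*21) + 267 = (-6 + 126) + 267 = 120 + 267 = 387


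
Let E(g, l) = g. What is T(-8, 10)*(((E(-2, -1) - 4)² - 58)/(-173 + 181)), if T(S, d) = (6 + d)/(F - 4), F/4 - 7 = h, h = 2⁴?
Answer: -½ ≈ -0.50000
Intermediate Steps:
h = 16
F = 92 (F = 28 + 4*16 = 28 + 64 = 92)
T(S, d) = 3/44 + d/88 (T(S, d) = (6 + d)/(92 - 4) = (6 + d)/88 = (6 + d)*(1/88) = 3/44 + d/88)
T(-8, 10)*(((E(-2, -1) - 4)² - 58)/(-173 + 181)) = (3/44 + (1/88)*10)*(((-2 - 4)² - 58)/(-173 + 181)) = (3/44 + 5/44)*(((-6)² - 58)/8) = 2*((36 - 58)*(⅛))/11 = 2*(-22*⅛)/11 = (2/11)*(-11/4) = -½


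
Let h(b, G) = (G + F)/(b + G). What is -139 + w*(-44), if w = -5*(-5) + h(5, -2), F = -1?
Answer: -1195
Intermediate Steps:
h(b, G) = (-1 + G)/(G + b) (h(b, G) = (G - 1)/(b + G) = (-1 + G)/(G + b))
w = 24 (w = -5*(-5) + (-1 - 2)/(-2 + 5) = 25 - 3/3 = 25 + (1/3)*(-3) = 25 - 1 = 24)
-139 + w*(-44) = -139 + 24*(-44) = -139 - 1056 = -1195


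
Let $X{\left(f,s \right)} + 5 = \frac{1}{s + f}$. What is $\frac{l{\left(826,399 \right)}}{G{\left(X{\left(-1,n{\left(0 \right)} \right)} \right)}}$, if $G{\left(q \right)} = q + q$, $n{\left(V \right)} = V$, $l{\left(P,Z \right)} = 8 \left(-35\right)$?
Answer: $\frac{70}{3} \approx 23.333$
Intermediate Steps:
$l{\left(P,Z \right)} = -280$
$X{\left(f,s \right)} = -5 + \frac{1}{f + s}$ ($X{\left(f,s \right)} = -5 + \frac{1}{s + f} = -5 + \frac{1}{f + s}$)
$G{\left(q \right)} = 2 q$
$\frac{l{\left(826,399 \right)}}{G{\left(X{\left(-1,n{\left(0 \right)} \right)} \right)}} = - \frac{280}{2 \frac{1 - -5 - 0}{-1 + 0}} = - \frac{280}{2 \frac{1 + 5 + 0}{-1}} = - \frac{280}{2 \left(\left(-1\right) 6\right)} = - \frac{280}{2 \left(-6\right)} = - \frac{280}{-12} = \left(-280\right) \left(- \frac{1}{12}\right) = \frac{70}{3}$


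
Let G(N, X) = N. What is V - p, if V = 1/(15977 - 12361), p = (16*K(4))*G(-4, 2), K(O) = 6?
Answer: 1388545/3616 ≈ 384.00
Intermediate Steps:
p = -384 (p = (16*6)*(-4) = 96*(-4) = -384)
V = 1/3616 ≈ 0.00027655
V - p = 1/3616 - 1*(-384) = 1/3616 + 384 = 1388545/3616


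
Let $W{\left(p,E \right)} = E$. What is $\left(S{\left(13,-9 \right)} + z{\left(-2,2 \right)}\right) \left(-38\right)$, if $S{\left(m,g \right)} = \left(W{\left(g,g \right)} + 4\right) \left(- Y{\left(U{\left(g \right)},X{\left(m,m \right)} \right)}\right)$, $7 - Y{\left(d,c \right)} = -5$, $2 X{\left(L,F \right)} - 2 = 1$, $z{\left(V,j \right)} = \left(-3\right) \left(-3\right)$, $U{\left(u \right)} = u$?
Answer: $-2622$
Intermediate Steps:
$z{\left(V,j \right)} = 9$
$X{\left(L,F \right)} = \frac{3}{2}$ ($X{\left(L,F \right)} = 1 + \frac{1}{2} \cdot 1 = 1 + \frac{1}{2} = \frac{3}{2}$)
$Y{\left(d,c \right)} = 12$ ($Y{\left(d,c \right)} = 7 - -5 = 7 + 5 = 12$)
$S{\left(m,g \right)} = -48 - 12 g$ ($S{\left(m,g \right)} = \left(g + 4\right) \left(\left(-1\right) 12\right) = \left(4 + g\right) \left(-12\right) = -48 - 12 g$)
$\left(S{\left(13,-9 \right)} + z{\left(-2,2 \right)}\right) \left(-38\right) = \left(\left(-48 - -108\right) + 9\right) \left(-38\right) = \left(\left(-48 + 108\right) + 9\right) \left(-38\right) = \left(60 + 9\right) \left(-38\right) = 69 \left(-38\right) = -2622$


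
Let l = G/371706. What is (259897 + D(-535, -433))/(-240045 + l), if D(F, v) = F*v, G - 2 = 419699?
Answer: -182712827712/89225747069 ≈ -2.0478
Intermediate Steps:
G = 419701 (G = 2 + 419699 = 419701)
l = 419701/371706 ≈ 1.1291
(259897 + D(-535, -433))/(-240045 + l) = (259897 - 535*(-433))/(-240045 + 419701/371706) = (259897 + 231655)/(-89225747069/371706) = 491552*(-371706/89225747069) = -182712827712/89225747069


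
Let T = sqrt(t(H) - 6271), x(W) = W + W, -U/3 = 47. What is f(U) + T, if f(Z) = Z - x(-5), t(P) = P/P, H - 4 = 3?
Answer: -131 + I*sqrt(6270) ≈ -131.0 + 79.183*I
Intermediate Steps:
U = -141 (U = -3*47 = -141)
H = 7 (H = 4 + 3 = 7)
x(W) = 2*W
t(P) = 1
f(Z) = 10 + Z (f(Z) = Z - 2*(-5) = Z - 1*(-10) = Z + 10 = 10 + Z)
T = I*sqrt(6270) (T = sqrt(1 - 6271) = sqrt(-6270) = I*sqrt(6270) ≈ 79.183*I)
f(U) + T = (10 - 141) + I*sqrt(6270) = -131 + I*sqrt(6270)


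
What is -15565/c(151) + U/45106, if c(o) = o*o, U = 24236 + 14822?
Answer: 94243284/514230953 ≈ 0.18327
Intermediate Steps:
U = 39058
c(o) = o²
-15565/c(151) + U/45106 = -15565/(151²) + 39058/45106 = -15565/22801 + 39058*(1/45106) = -15565*1/22801 + 19529/22553 = -15565/22801 + 19529/22553 = 94243284/514230953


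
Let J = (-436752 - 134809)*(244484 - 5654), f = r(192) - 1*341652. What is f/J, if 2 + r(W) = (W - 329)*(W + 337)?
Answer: 414127/136505913630 ≈ 3.0338e-6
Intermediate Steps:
r(W) = -2 + (-329 + W)*(337 + W) (r(W) = -2 + (W - 329)*(W + 337) = -2 + (-329 + W)*(337 + W))
f = -414127 (f = (-110875 + 192² + 8*192) - 1*341652 = (-110875 + 36864 + 1536) - 341652 = -72475 - 341652 = -414127)
J = -136505913630 (J = -571561*238830 = -136505913630)
f/J = -414127/(-136505913630) = -414127*(-1/136505913630) = 414127/136505913630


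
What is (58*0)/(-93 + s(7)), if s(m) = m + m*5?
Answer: 0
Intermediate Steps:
s(m) = 6*m (s(m) = m + 5*m = 6*m)
(58*0)/(-93 + s(7)) = (58*0)/(-93 + 6*7) = 0/(-93 + 42) = 0/(-51) = 0*(-1/51) = 0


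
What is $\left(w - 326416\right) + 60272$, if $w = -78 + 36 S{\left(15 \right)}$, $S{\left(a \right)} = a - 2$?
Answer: $-265754$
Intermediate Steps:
$S{\left(a \right)} = -2 + a$
$w = 390$ ($w = -78 + 36 \left(-2 + 15\right) = -78 + 36 \cdot 13 = -78 + 468 = 390$)
$\left(w - 326416\right) + 60272 = \left(390 - 326416\right) + 60272 = -326026 + 60272 = -265754$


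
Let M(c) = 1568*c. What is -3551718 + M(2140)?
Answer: -196198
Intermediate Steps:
-3551718 + M(2140) = -3551718 + 1568*2140 = -3551718 + 3355520 = -196198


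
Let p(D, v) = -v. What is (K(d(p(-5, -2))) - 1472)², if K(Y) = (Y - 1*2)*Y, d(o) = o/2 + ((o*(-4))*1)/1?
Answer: 1985281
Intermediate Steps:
d(o) = -7*o/2 (d(o) = o*(½) + (-4*o*1)*1 = o/2 - 4*o*1 = o/2 - 4*o = -7*o/2)
K(Y) = Y*(-2 + Y) (K(Y) = (Y - 2)*Y = (-2 + Y)*Y = Y*(-2 + Y))
(K(d(p(-5, -2))) - 1472)² = ((-(-7)*(-2)/2)*(-2 - (-7)*(-2)/2) - 1472)² = ((-7/2*2)*(-2 - 7/2*2) - 1472)² = (-7*(-2 - 7) - 1472)² = (-7*(-9) - 1472)² = (63 - 1472)² = (-1409)² = 1985281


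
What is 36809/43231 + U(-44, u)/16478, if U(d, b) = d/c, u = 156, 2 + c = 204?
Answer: 2784520810/3270381919 ≈ 0.85144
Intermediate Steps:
c = 202 (c = -2 + 204 = 202)
U(d, b) = d/202
36809/43231 + U(-44, u)/16478 = 36809/43231 + ((1/202)*(-44))/16478 = 36809*(1/43231) - 22/101*1/16478 = 36809/43231 - 1/75649 = 2784520810/3270381919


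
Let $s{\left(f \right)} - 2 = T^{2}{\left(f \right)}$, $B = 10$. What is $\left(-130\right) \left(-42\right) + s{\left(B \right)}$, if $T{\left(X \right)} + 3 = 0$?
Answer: $5471$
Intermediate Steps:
$T{\left(X \right)} = -3$ ($T{\left(X \right)} = -3 + 0 = -3$)
$s{\left(f \right)} = 11$ ($s{\left(f \right)} = 2 + \left(-3\right)^{2} = 2 + 9 = 11$)
$\left(-130\right) \left(-42\right) + s{\left(B \right)} = \left(-130\right) \left(-42\right) + 11 = 5460 + 11 = 5471$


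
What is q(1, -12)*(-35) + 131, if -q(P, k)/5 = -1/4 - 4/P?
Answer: -2451/4 ≈ -612.75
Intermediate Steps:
q(P, k) = 5/4 + 20/P (q(P, k) = -5*(-1/4 - 4/P) = -5*(-1*¼ - 4/P) = -5*(-¼ - 4/P) = 5/4 + 20/P)
q(1, -12)*(-35) + 131 = (5/4 + 20/1)*(-35) + 131 = (5/4 + 20*1)*(-35) + 131 = (5/4 + 20)*(-35) + 131 = (85/4)*(-35) + 131 = -2975/4 + 131 = -2451/4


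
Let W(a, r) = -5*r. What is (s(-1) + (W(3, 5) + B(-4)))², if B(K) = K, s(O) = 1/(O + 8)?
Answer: 40804/49 ≈ 832.73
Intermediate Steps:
s(O) = 1/(8 + O)
(s(-1) + (W(3, 5) + B(-4)))² = (1/(8 - 1) + (-5*5 - 4))² = (1/7 + (-25 - 4))² = (⅐ - 29)² = (-202/7)² = 40804/49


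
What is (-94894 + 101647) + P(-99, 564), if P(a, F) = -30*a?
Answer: 9723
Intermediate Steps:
(-94894 + 101647) + P(-99, 564) = (-94894 + 101647) - 30*(-99) = 6753 + 2970 = 9723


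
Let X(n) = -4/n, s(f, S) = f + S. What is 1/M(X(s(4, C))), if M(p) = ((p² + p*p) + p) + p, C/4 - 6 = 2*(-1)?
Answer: -25/8 ≈ -3.1250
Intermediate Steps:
C = 16 (C = 24 + 4*(2*(-1)) = 24 + 4*(-2) = 24 - 8 = 16)
s(f, S) = S + f
M(p) = 2*p + 2*p² (M(p) = ((p² + p²) + p) + p = (2*p² + p) + p = (p + 2*p²) + p = 2*p + 2*p²)
1/M(X(s(4, C))) = 1/(2*(-4/(16 + 4))*(1 - 4/(16 + 4))) = 1/(2*(-4/20)*(1 - 4/20)) = 1/(2*(-4*1/20)*(1 - 4*1/20)) = 1/(2*(-⅕)*(1 - ⅕)) = 1/(2*(-⅕)*(⅘)) = 1/(-8/25) = -25/8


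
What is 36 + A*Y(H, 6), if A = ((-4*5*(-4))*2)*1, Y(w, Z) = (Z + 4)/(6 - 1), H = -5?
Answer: 356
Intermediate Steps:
Y(w, Z) = ⅘ + Z/5 (Y(w, Z) = (4 + Z)/5 = (4 + Z)*(⅕) = ⅘ + Z/5)
A = 160 (A = (-20*(-4)*2)*1 = (80*2)*1 = 160*1 = 160)
36 + A*Y(H, 6) = 36 + 160*(⅘ + (⅕)*6) = 36 + 160*(⅘ + 6/5) = 36 + 160*2 = 36 + 320 = 356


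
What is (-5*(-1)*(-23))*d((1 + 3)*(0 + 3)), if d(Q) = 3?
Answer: -345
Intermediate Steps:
(-5*(-1)*(-23))*d((1 + 3)*(0 + 3)) = (-5*(-1)*(-23))*3 = (5*(-23))*3 = -115*3 = -345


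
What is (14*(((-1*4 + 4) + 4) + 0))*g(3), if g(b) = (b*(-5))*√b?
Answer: -840*√3 ≈ -1454.9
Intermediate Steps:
g(b) = -5*b^(3/2) (g(b) = (-5*b)*√b = -5*b^(3/2))
(14*(((-1*4 + 4) + 4) + 0))*g(3) = (14*(((-1*4 + 4) + 4) + 0))*(-15*√3) = (14*(((-4 + 4) + 4) + 0))*(-15*√3) = (14*((0 + 4) + 0))*(-15*√3) = (14*(4 + 0))*(-15*√3) = (14*4)*(-15*√3) = 56*(-15*√3) = -840*√3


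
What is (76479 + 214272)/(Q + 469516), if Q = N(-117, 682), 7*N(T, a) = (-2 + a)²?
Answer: 2035257/3749012 ≈ 0.54288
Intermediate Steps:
N(T, a) = (-2 + a)²/7
Q = 462400/7 (Q = (-2 + 682)²/7 = (⅐)*680² = (⅐)*462400 = 462400/7 ≈ 66057.)
(76479 + 214272)/(Q + 469516) = (76479 + 214272)/(462400/7 + 469516) = 290751/(3749012/7) = 290751*(7/3749012) = 2035257/3749012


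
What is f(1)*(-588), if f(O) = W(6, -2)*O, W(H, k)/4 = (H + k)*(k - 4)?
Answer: 56448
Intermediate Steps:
W(H, k) = 4*(-4 + k)*(H + k) (W(H, k) = 4*((H + k)*(k - 4)) = 4*((H + k)*(-4 + k)) = 4*((-4 + k)*(H + k)) = 4*(-4 + k)*(H + k))
f(O) = -96*O (f(O) = (-16*6 - 16*(-2) + 4*(-2)**2 + 4*6*(-2))*O = (-96 + 32 + 4*4 - 48)*O = (-96 + 32 + 16 - 48)*O = -96*O)
f(1)*(-588) = -96*1*(-588) = -96*(-588) = 56448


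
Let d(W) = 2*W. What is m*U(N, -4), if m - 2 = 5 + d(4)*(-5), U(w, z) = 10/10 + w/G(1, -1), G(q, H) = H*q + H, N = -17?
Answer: -627/2 ≈ -313.50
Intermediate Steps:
G(q, H) = H + H*q
U(w, z) = 1 - w/2 (U(w, z) = 10/10 + w/((-(1 + 1))) = 10*(⅒) + w/((-1*2)) = 1 + w/(-2) = 1 + w*(-½) = 1 - w/2)
m = -33 (m = 2 + (5 + (2*4)*(-5)) = 2 + (5 + 8*(-5)) = 2 + (5 - 40) = 2 - 35 = -33)
m*U(N, -4) = -33*(1 - ½*(-17)) = -33*(1 + 17/2) = -33*19/2 = -627/2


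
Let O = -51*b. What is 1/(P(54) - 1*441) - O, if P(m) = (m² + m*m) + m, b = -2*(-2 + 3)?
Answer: -555389/5445 ≈ -102.00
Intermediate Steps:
b = -2 (b = -2*1 = -2)
P(m) = m + 2*m² (P(m) = (m² + m²) + m = 2*m² + m = m + 2*m²)
O = 102 (O = -51*(-2) = 102)
1/(P(54) - 1*441) - O = 1/(54*(1 + 2*54) - 1*441) - 1*102 = 1/(54*(1 + 108) - 441) - 102 = 1/(54*109 - 441) - 102 = 1/(5886 - 441) - 102 = 1/5445 - 102 = -555389/5445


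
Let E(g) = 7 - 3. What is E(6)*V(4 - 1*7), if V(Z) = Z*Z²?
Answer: -108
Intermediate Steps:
V(Z) = Z³
E(g) = 4
E(6)*V(4 - 1*7) = 4*(4 - 1*7)³ = 4*(4 - 7)³ = 4*(-3)³ = 4*(-27) = -108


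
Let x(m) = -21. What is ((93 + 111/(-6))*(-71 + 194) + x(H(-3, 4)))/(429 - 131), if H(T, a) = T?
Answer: 18285/596 ≈ 30.680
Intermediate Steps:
((93 + 111/(-6))*(-71 + 194) + x(H(-3, 4)))/(429 - 131) = ((93 + 111/(-6))*(-71 + 194) - 21)/(429 - 131) = ((93 + 111*(-⅙))*123 - 21)/298 = ((93 - 37/2)*123 - 21)*(1/298) = ((149/2)*123 - 21)*(1/298) = (18327/2 - 21)*(1/298) = (18285/2)*(1/298) = 18285/596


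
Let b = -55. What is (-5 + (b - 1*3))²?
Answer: 3969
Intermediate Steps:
(-5 + (b - 1*3))² = (-5 + (-55 - 1*3))² = (-5 + (-55 - 3))² = (-5 - 58)² = (-63)² = 3969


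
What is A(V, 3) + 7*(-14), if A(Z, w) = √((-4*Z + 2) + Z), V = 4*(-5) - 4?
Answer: -98 + √74 ≈ -89.398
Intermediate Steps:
V = -24 (V = -20 - 4 = -24)
A(Z, w) = √(2 - 3*Z) (A(Z, w) = √((2 - 4*Z) + Z) = √(2 - 3*Z))
A(V, 3) + 7*(-14) = √(2 - 3*(-24)) + 7*(-14) = √(2 + 72) - 98 = √74 - 98 = -98 + √74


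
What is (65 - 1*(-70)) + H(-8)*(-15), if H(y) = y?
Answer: 255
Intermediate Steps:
(65 - 1*(-70)) + H(-8)*(-15) = (65 - 1*(-70)) - 8*(-15) = (65 + 70) + 120 = 135 + 120 = 255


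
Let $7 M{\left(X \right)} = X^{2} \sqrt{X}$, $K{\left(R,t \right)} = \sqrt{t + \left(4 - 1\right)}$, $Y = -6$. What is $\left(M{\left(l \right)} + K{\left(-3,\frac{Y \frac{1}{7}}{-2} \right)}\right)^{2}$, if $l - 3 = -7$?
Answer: $- \frac{856}{49} + \frac{128 i \sqrt{42}}{49} \approx -17.469 + 16.929 i$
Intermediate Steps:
$l = -4$ ($l = 3 - 7 = -4$)
$K{\left(R,t \right)} = \sqrt{3 + t}$ ($K{\left(R,t \right)} = \sqrt{t + \left(4 - 1\right)} = \sqrt{t + 3} = \sqrt{3 + t}$)
$M{\left(X \right)} = \frac{X^{\frac{5}{2}}}{7}$ ($M{\left(X \right)} = \frac{X^{2} \sqrt{X}}{7} = \frac{X^{\frac{5}{2}}}{7}$)
$\left(M{\left(l \right)} + K{\left(-3,\frac{Y \frac{1}{7}}{-2} \right)}\right)^{2} = \left(\frac{\left(-4\right)^{\frac{5}{2}}}{7} + \sqrt{3 + \frac{\left(-6\right) \frac{1}{7}}{-2}}\right)^{2} = \left(\frac{32 i}{7} + \sqrt{3 + \left(-6\right) \frac{1}{7} \left(- \frac{1}{2}\right)}\right)^{2} = \left(\frac{32 i}{7} + \sqrt{3 - - \frac{3}{7}}\right)^{2} = \left(\frac{32 i}{7} + \sqrt{3 + \frac{3}{7}}\right)^{2} = \left(\frac{32 i}{7} + \sqrt{\frac{24}{7}}\right)^{2} = \left(\frac{32 i}{7} + \frac{2 \sqrt{42}}{7}\right)^{2} = \left(\frac{2 \sqrt{42}}{7} + \frac{32 i}{7}\right)^{2}$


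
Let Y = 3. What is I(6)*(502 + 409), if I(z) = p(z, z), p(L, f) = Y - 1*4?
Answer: -911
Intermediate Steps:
p(L, f) = -1 (p(L, f) = 3 - 1*4 = 3 - 4 = -1)
I(z) = -1
I(6)*(502 + 409) = -(502 + 409) = -1*911 = -911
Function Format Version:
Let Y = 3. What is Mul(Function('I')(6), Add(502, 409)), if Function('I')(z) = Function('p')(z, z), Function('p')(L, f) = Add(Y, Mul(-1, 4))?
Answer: -911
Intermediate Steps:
Function('p')(L, f) = -1 (Function('p')(L, f) = Add(3, Mul(-1, 4)) = Add(3, -4) = -1)
Function('I')(z) = -1
Mul(Function('I')(6), Add(502, 409)) = Mul(-1, Add(502, 409)) = Mul(-1, 911) = -911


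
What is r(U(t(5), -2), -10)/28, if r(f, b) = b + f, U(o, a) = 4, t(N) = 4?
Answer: -3/14 ≈ -0.21429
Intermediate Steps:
r(U(t(5), -2), -10)/28 = (-10 + 4)/28 = -6*1/28 = -3/14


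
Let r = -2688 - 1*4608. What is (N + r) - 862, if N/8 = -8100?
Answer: -72958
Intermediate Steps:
r = -7296 (r = -2688 - 4608 = -7296)
N = -64800 (N = 8*(-8100) = -64800)
(N + r) - 862 = (-64800 - 7296) - 862 = -72096 - 862 = -72958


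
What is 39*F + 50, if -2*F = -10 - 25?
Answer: 1465/2 ≈ 732.50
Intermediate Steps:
F = 35/2 (F = -(-10 - 25)/2 = -1/2*(-35) = 35/2 ≈ 17.500)
39*F + 50 = 39*(35/2) + 50 = 1365/2 + 50 = 1465/2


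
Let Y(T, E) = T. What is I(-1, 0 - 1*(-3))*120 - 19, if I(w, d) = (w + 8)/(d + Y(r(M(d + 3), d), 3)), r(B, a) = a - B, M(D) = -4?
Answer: 65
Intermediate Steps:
I(w, d) = (8 + w)/(4 + 2*d) (I(w, d) = (w + 8)/(d + (d - 1*(-4))) = (8 + w)/(d + (d + 4)) = (8 + w)/(d + (4 + d)) = (8 + w)/(4 + 2*d))
I(-1, 0 - 1*(-3))*120 - 19 = ((8 - 1)/(2*(2 + (0 - 1*(-3)))))*120 - 19 = ((1/2)*7/(2 + (0 + 3)))*120 - 19 = ((1/2)*7/(2 + 3))*120 - 19 = ((1/2)*7/5)*120 - 19 = ((1/2)*(1/5)*7)*120 - 19 = (7/10)*120 - 19 = 84 - 19 = 65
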